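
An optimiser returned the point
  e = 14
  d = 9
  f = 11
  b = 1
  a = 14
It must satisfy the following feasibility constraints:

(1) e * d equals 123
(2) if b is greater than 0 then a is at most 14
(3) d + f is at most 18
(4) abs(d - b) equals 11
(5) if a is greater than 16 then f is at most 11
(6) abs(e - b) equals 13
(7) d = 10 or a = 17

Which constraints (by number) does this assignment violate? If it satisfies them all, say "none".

No — constraints 1, 3, 4, and 7 are not satisfied.

(1) e * d = 14 * 9 = 126, not 123  false
(2) b = 1 > 0, so we need a ≤ 14; a = 14 ≤ 14  true
(3) d + f = 9 + 11 = 20; 20 > 18, bound 18 not met  false
(4) abs(9 - 1) = 8, not 11  false
(5) a = 14, not > 16; antecedent false, conditional vacuously true  true
(6) abs(14 - 1) = 13  true
(7) d = 9 ≠ 10 and a = 14 ≠ 17; both disjuncts false  false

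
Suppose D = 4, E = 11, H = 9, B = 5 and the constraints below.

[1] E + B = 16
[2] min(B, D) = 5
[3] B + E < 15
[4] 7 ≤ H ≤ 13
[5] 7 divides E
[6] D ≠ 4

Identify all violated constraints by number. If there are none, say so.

[1] E + B = 11 + 5 = 16  ✔
[2] min(5, 4) = 4, not 5  ✘
[3] B + E = 5 + 11 = 16; 16 ≥ 15, bound 15 not met  ✘
[4] H = 9 lies in [7, 13]  ✔
[5] 11 = 7×1 + 4, so 7 does not divide 11  ✘
[6] D = 4, but 4 is required to differ  ✘

Constraints 2, 3, 5, 6 are violated.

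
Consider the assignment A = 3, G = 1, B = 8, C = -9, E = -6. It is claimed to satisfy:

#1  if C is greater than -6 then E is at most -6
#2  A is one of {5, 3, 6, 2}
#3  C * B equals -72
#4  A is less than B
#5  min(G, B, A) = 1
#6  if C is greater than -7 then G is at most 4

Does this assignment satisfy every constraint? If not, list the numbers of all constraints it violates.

#1 C = -9, not > -6; antecedent false, conditional vacuously true — OK.
#2 A = 3 is in {5, 3, 6, 2} — OK.
#3 C * B = -9 * 8 = -72 — OK.
#4 A = 3, B = 8; 3 < 8 — OK.
#5 min(1, 8, 3) = 1 — OK.
#6 C = -9, not > -7; antecedent false, conditional vacuously true — OK.

None — every constraint holds.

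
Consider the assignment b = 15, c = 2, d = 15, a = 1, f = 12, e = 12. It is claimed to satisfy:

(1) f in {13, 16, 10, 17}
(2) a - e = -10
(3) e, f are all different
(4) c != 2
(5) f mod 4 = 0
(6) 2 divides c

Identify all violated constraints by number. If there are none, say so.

(1) f = 12 is not in {13, 16, 10, 17}  no
(2) a - e = 1 - 12 = -11, not -10  no
(3) e = f = 12, not all different  no
(4) c = 2, but 2 is required to differ  no
(5) 12 mod 4 = 0  yes
(6) 2 / 2 = 1, so 2 divides 2  yes

Constraints 1, 2, 3, and 4 are violated.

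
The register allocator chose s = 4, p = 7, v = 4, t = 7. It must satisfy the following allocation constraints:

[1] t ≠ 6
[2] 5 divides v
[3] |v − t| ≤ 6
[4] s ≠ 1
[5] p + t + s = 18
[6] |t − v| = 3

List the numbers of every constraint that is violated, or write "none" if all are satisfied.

Violated: 2.

[1] t = 7, and 7 ≠ 6  holds
[2] 4 = 5×0 + 4, so 5 does not divide 4  fails
[3] |4 − 7| = 3; 3 ≤ 6  holds
[4] s = 4, and 4 ≠ 1  holds
[5] p + t + s = 7 + 7 + 4 = 18  holds
[6] |7 − 4| = 3  holds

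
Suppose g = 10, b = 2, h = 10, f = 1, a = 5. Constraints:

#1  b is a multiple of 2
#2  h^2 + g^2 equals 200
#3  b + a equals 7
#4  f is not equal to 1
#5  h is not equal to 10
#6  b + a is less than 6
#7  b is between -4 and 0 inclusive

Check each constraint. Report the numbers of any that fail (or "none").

Constraints 4, 5, 6, and 7 do not hold.

#1 2 / 2 = 1, so 2 divides 2  true
#2 h^2 + g^2 = 10^2 + 10^2 = 100 + 100 = 200  true
#3 b + a = 2 + 5 = 7  true
#4 f = 1, but 1 is required to differ  false
#5 h = 10, but 10 is required to differ  false
#6 b + a = 2 + 5 = 7; 7 ≥ 6, bound 6 not met  false
#7 b = 2 is outside [-4, 0]  false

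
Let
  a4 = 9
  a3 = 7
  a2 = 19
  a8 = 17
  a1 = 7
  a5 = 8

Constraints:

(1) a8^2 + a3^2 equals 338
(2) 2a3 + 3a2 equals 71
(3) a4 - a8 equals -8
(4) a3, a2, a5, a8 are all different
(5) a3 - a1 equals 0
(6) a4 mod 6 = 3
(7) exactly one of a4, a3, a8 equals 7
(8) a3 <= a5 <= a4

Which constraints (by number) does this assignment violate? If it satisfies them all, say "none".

None — every constraint holds.

(1) a8^2 + a3^2 = 17^2 + 7^2 = 289 + 49 = 338  yes
(2) 2a3 + 3a2 = 2(7) + 3(19) = 71  yes
(3) a4 - a8 = 9 - 17 = -8  yes
(4) values 7, 19, 8, 17 are pairwise distinct  yes
(5) a3 - a1 = 7 - 7 = 0  yes
(6) 9 mod 6 = 3  yes
(7) a4=9, a3=7, a8=17; 1 of them equals 7  yes
(8) values 7 <= 8 <= 9  yes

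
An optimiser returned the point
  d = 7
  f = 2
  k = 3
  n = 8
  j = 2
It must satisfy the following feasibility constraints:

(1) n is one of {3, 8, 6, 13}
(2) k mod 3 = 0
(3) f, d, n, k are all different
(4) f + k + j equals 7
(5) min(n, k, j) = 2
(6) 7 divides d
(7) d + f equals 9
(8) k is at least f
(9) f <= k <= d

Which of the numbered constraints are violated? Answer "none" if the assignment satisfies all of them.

Yes — all constraints hold.

(1) n = 8 is in {3, 8, 6, 13}  yes
(2) 3 mod 3 = 0  yes
(3) values 2, 7, 8, 3 are pairwise distinct  yes
(4) f + k + j = 2 + 3 + 2 = 7  yes
(5) min(8, 3, 2) = 2  yes
(6) 7 / 7 = 1, so 7 divides 7  yes
(7) d + f = 7 + 2 = 9  yes
(8) k = 3, f = 2; 3 ≥ 2  yes
(9) values 2 <= 3 <= 7  yes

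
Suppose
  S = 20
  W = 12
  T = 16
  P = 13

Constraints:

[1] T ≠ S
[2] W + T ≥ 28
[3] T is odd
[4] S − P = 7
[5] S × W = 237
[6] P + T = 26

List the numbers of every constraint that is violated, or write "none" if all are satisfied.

No — constraints 3, 5, and 6 are not satisfied.

[1] T = 16, S = 20; distinct  ✔
[2] W + T = 12 + 16 = 28; 28 ≥ 28  ✔
[3] T = 16 is even  ✘
[4] S − P = 20 − 13 = 7  ✔
[5] S × W = 20 × 12 = 240, not 237  ✘
[6] P + T = 13 + 16 = 29, not 26  ✘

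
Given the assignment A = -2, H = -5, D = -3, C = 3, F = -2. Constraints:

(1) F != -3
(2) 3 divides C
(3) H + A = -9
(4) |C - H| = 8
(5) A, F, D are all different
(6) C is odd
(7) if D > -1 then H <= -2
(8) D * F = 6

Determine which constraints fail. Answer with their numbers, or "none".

(1) F = -2, and -2 ≠ -3  holds
(2) 3 / 3 = 1, so 3 divides 3  holds
(3) H + A = -5 + (-2) = -7, not -9  fails
(4) |3 - (-5)| = 8  holds
(5) A = F = -2, not all different  fails
(6) C = 3 is odd  holds
(7) D = -3, not > -1; antecedent false, conditional vacuously true  holds
(8) D * F = -3 * (-2) = 6  holds

Violated: 3 and 5.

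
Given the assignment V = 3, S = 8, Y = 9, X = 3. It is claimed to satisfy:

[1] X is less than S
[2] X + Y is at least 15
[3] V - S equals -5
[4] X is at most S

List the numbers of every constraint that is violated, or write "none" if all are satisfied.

[1] X = 3, S = 8; 3 < 8 — holds.
[2] X + Y = 3 + 9 = 12; 12 < 15, bound 15 not met — fails.
[3] V - S = 3 - 8 = -5 — holds.
[4] X = 3, S = 8; 3 ≤ 8 — holds.

The assignment fails constraint 2.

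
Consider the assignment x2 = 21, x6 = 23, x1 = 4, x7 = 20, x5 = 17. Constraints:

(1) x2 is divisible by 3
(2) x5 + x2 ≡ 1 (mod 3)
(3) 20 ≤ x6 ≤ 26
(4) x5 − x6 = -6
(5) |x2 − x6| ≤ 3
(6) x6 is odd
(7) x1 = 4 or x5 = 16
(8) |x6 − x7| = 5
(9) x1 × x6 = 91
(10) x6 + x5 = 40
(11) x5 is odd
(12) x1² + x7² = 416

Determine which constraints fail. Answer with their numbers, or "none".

The assignment fails constraints 2, 8, 9.

(1) 21 / 3 = 7, so 3 divides 21 — holds.
(2) x5 + x2 = 38; 38 mod 3 = 2, not 1 — fails.
(3) x6 = 23 lies in [20, 26] — holds.
(4) x5 − x6 = 17 − 23 = -6 — holds.
(5) |21 − 23| = 2; 2 ≤ 3 — holds.
(6) x6 = 23 is odd — holds.
(7) x1 = 4 = 4 (first disjunct) — holds.
(8) |23 − 20| = 3, not 5 — fails.
(9) x1 × x6 = 4 × 23 = 92, not 91 — fails.
(10) x6 + x5 = 23 + 17 = 40 — holds.
(11) x5 = 17 is odd — holds.
(12) x1² + x7² = 4² + 20² = 16 + 400 = 416 — holds.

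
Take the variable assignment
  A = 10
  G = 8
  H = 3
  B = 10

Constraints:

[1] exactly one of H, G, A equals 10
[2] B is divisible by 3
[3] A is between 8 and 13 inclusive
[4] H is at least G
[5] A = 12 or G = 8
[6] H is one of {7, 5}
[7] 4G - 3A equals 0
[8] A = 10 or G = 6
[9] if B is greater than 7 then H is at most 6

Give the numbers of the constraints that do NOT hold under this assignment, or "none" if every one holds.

The assignment fails constraints 2, 4, 6, and 7.

[1] H=3, G=8, A=10; 1 of them equals 10  OK
[2] 10 = 3*3 + 1, so 3 does not divide 10  FAIL
[3] A = 10 lies in [8, 13]  OK
[4] H = 3, G = 8; 3 < 8 (want ≥)  FAIL
[5] A = 10 ≠ 12, but G = 8 = 8 (second disjunct)  OK
[6] H = 3 is not in {7, 5}  FAIL
[7] 4G - 3A = 4(8) - 3(10) = 2, not 0  FAIL
[8] A = 10 = 10 (first disjunct)  OK
[9] B = 10 > 7, so we need H ≤ 6; H = 3 ≤ 6  OK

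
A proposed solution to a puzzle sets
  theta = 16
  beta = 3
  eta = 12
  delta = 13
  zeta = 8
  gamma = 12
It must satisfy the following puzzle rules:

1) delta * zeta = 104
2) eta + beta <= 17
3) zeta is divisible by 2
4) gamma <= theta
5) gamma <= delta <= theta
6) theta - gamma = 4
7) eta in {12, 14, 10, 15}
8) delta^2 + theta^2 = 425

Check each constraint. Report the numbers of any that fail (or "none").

1) delta * zeta = 13 * 8 = 104 — holds.
2) eta + beta = 12 + 3 = 15; 15 ≤ 17 — holds.
3) 8 / 2 = 4, so 2 divides 8 — holds.
4) gamma = 12, theta = 16; 12 ≤ 16 — holds.
5) values 12 <= 13 <= 16 — holds.
6) theta - gamma = 16 - 12 = 4 — holds.
7) eta = 12 is in {12, 14, 10, 15} — holds.
8) delta^2 + theta^2 = 13^2 + 16^2 = 169 + 256 = 425 — holds.

None — every constraint holds.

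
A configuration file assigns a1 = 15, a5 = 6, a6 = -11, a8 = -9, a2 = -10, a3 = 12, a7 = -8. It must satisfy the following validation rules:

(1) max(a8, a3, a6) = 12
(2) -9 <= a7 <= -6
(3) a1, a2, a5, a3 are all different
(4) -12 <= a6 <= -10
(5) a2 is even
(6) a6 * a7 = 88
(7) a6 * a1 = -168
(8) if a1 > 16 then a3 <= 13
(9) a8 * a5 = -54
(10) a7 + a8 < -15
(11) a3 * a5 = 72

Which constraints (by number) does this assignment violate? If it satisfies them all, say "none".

(1) max(-9, 12, -11) = 12  true
(2) a7 = -8 lies in [-9, -6]  true
(3) values 15, -10, 6, 12 are pairwise distinct  true
(4) a6 = -11 lies in [-12, -10]  true
(5) a2 = -10 is even  true
(6) a6 * a7 = -11 * (-8) = 88  true
(7) a6 * a1 = -11 * 15 = -165, not -168  false
(8) a1 = 15, not > 16; antecedent false, conditional vacuously true  true
(9) a8 * a5 = -9 * 6 = -54  true
(10) a7 + a8 = -8 + (-9) = -17; -17 < -15  true
(11) a3 * a5 = 12 * 6 = 72  true

Constraint 7 is violated.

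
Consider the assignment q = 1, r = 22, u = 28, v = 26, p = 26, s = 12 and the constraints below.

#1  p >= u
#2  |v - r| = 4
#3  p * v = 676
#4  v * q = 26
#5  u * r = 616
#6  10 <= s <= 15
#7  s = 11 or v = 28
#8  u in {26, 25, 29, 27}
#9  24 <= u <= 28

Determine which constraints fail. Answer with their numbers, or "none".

#1 p = 26, u = 28; 26 < 28 (want ≥)  no
#2 |26 - 22| = 4  yes
#3 p * v = 26 * 26 = 676  yes
#4 v * q = 26 * 1 = 26  yes
#5 u * r = 28 * 22 = 616  yes
#6 s = 12 lies in [10, 15]  yes
#7 s = 12 ≠ 11 and v = 26 ≠ 28; both disjuncts false  no
#8 u = 28 is not in {26, 25, 29, 27}  no
#9 u = 28 lies in [24, 28]  yes

Constraints 1, 7, and 8 do not hold.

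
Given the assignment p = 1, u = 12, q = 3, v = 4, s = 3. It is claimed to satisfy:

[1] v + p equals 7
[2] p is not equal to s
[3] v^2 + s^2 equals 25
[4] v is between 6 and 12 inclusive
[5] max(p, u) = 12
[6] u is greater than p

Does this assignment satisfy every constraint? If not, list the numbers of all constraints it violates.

No — constraints 1, 4 are not satisfied.

[1] v + p = 4 + 1 = 5, not 7  ✘
[2] p = 1, s = 3; distinct  ✔
[3] v^2 + s^2 = 4^2 + 3^2 = 16 + 9 = 25  ✔
[4] v = 4 is outside [6, 12]  ✘
[5] max(1, 12) = 12  ✔
[6] u = 12, p = 1; 12 > 1  ✔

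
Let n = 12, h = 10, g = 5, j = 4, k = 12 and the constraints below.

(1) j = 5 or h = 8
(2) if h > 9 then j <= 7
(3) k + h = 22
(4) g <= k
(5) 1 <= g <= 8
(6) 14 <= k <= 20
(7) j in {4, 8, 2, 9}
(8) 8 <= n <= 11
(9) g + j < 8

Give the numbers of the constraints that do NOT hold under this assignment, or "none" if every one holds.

No — constraints 1, 6, 8, and 9 are not satisfied.

(1) j = 4 ≠ 5 and h = 10 ≠ 8; both disjuncts false  no
(2) h = 10 > 9, so we need j ≤ 7; j = 4 ≤ 7  yes
(3) k + h = 12 + 10 = 22  yes
(4) g = 5, k = 12; 5 ≤ 12  yes
(5) g = 5 lies in [1, 8]  yes
(6) k = 12 is outside [14, 20]  no
(7) j = 4 is in {4, 8, 2, 9}  yes
(8) n = 12 is outside [8, 11]  no
(9) g + j = 5 + 4 = 9; 9 ≥ 8, bound 8 not met  no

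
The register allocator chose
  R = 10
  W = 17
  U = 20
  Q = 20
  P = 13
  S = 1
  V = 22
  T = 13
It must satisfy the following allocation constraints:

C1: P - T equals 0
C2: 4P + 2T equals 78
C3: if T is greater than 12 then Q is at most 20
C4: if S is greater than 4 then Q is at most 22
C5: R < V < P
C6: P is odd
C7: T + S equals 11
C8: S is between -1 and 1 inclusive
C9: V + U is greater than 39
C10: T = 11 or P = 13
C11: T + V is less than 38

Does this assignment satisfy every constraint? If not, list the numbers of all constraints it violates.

Constraints 5 and 7 do not hold.

C1: P - T = 13 - 13 = 0 — satisfied.
C2: 4P + 2T = 4(13) + 2(13) = 78 — satisfied.
C3: T = 13 > 12, so we need Q ≤ 20; Q = 20 ≤ 20 — satisfied.
C4: S = 1, not > 4; antecedent false, conditional vacuously true — satisfied.
C5: values 10, 22, 13; V = 22 is not < P = 13 — violated.
C6: P = 13 is odd — satisfied.
C7: T + S = 13 + 1 = 14, not 11 — violated.
C8: S = 1 lies in [-1, 1] — satisfied.
C9: V + U = 22 + 20 = 42; 42 > 39 — satisfied.
C10: T = 13 ≠ 11, but P = 13 = 13 (second disjunct) — satisfied.
C11: T + V = 13 + 22 = 35; 35 < 38 — satisfied.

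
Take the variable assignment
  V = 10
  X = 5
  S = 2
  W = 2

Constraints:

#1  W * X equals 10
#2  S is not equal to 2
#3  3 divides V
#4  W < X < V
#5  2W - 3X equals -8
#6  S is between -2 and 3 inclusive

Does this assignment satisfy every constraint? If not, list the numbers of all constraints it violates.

#1 W * X = 2 * 5 = 10 — holds.
#2 S = 2, but 2 is required to differ — fails.
#3 10 = 3*3 + 1, so 3 does not divide 10 — fails.
#4 values 2 < 5 < 10 — holds.
#5 2W - 3X = 2(2) - 3(5) = -11, not -8 — fails.
#6 S = 2 lies in [-2, 3] — holds.

Constraints 2, 3, and 5 are violated.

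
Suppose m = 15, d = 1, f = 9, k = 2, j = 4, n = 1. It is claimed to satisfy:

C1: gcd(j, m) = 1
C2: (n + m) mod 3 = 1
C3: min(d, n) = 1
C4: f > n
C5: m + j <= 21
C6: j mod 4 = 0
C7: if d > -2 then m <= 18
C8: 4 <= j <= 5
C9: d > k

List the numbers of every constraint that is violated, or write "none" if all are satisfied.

C1: gcd(4, 15) = 1 — holds.
C2: n + m = 16; 16 mod 3 = 1 — holds.
C3: min(1, 1) = 1 — holds.
C4: f = 9, n = 1; 9 > 1 — holds.
C5: m + j = 15 + 4 = 19; 19 ≤ 21 — holds.
C6: 4 mod 4 = 0 — holds.
C7: d = 1 > -2, so we need m ≤ 18; m = 15 ≤ 18 — holds.
C8: j = 4 lies in [4, 5] — holds.
C9: d = 1, k = 2; 1 ≤ 2 (want >) — fails.

Constraint 9 is violated.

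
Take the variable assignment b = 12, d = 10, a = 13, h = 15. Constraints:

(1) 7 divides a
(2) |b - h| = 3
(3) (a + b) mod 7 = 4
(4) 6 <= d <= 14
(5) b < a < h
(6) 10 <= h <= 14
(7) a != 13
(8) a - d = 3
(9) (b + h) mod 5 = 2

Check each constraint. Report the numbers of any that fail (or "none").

(1) 13 = 7*1 + 6, so 7 does not divide 13  FAIL
(2) |12 - 15| = 3  OK
(3) a + b = 25; 25 mod 7 = 4  OK
(4) d = 10 lies in [6, 14]  OK
(5) values 12 < 13 < 15  OK
(6) h = 15 is outside [10, 14]  FAIL
(7) a = 13, but 13 is required to differ  FAIL
(8) a - d = 13 - 10 = 3  OK
(9) b + h = 27; 27 mod 5 = 2  OK

Constraints 1, 6, 7 do not hold.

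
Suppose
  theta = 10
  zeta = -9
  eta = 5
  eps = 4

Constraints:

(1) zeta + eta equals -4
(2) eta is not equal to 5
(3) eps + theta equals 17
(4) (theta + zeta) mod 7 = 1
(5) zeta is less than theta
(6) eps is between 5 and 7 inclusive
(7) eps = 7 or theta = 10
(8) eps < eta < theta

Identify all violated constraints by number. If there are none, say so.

(1) zeta + eta = -9 + 5 = -4 — OK.
(2) eta = 5, but 5 is required to differ — violated.
(3) eps + theta = 4 + 10 = 14, not 17 — violated.
(4) theta + zeta = 1; 1 mod 7 = 1 — OK.
(5) zeta = -9, theta = 10; -9 < 10 — OK.
(6) eps = 4 is outside [5, 7] — violated.
(7) eps = 4 ≠ 7, but theta = 10 = 10 (second disjunct) — OK.
(8) values 4 < 5 < 10 — OK.

No — constraints 2, 3, and 6 are not satisfied.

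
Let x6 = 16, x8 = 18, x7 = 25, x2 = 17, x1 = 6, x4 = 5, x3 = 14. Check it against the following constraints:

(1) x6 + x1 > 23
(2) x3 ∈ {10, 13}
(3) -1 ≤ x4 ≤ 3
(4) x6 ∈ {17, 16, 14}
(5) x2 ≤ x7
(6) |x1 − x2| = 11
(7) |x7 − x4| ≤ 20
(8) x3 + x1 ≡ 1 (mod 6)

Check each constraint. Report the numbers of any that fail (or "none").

(1) x6 + x1 = 16 + 6 = 22; 22 ≤ 23, bound 23 not met — violated.
(2) x3 = 14 is not in {10, 13} — violated.
(3) x4 = 5 is outside [-1, 3] — violated.
(4) x6 = 16 is in {17, 16, 14} — OK.
(5) x2 = 17, x7 = 25; 17 ≤ 25 — OK.
(6) |6 − 17| = 11 — OK.
(7) |25 − 5| = 20; 20 ≤ 20 — OK.
(8) x3 + x1 = 20; 20 mod 6 = 2, not 1 — violated.

Constraints 1, 2, 3, 8 are violated.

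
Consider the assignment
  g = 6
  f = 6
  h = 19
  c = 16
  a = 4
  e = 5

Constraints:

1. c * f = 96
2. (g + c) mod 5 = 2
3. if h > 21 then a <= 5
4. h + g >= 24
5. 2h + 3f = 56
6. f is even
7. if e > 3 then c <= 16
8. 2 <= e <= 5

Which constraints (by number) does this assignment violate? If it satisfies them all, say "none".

1. c * f = 16 * 6 = 96 — holds.
2. g + c = 22; 22 mod 5 = 2 — holds.
3. h = 19, not > 21; antecedent false, conditional vacuously true — holds.
4. h + g = 19 + 6 = 25; 25 ≥ 24 — holds.
5. 2h + 3f = 2(19) + 3(6) = 56 — holds.
6. f = 6 is even — holds.
7. e = 5 > 3, so we need c ≤ 16; c = 16 ≤ 16 — holds.
8. e = 5 lies in [2, 5] — holds.

Yes — all constraints hold.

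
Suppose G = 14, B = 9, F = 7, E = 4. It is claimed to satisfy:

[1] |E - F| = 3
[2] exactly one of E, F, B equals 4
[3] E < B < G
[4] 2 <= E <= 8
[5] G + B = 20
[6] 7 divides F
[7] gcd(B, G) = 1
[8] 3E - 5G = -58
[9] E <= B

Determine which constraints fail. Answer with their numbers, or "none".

[1] |4 - 7| = 3 — holds.
[2] E=4, F=7, B=9; 1 of them equals 4 — holds.
[3] values 4 < 9 < 14 — holds.
[4] E = 4 lies in [2, 8] — holds.
[5] G + B = 14 + 9 = 23, not 20 — does not hold.
[6] 7 / 7 = 1, so 7 divides 7 — holds.
[7] gcd(9, 14) = 1 — holds.
[8] 3E - 5G = 3(4) - 5(14) = -58 — holds.
[9] E = 4, B = 9; 4 ≤ 9 — holds.

Constraint 5 does not hold.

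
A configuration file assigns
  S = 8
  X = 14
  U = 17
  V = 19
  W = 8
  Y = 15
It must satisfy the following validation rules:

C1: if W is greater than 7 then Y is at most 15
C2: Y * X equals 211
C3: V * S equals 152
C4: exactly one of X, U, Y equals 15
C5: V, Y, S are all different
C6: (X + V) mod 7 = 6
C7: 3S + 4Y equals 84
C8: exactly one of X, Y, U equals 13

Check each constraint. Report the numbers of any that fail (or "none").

C1: W = 8 > 7, so we need Y ≤ 15; Y = 15 ≤ 15 — satisfied.
C2: Y * X = 15 * 14 = 210, not 211 — violated.
C3: V * S = 19 * 8 = 152 — satisfied.
C4: X=14, U=17, Y=15; 1 of them equals 15 — satisfied.
C5: values 19, 15, 8 are pairwise distinct — satisfied.
C6: X + V = 33; 33 mod 7 = 5, not 6 — violated.
C7: 3S + 4Y = 3(8) + 4(15) = 84 — satisfied.
C8: X=14, Y=15, U=17; 0 of them equal 13, not exactly one — violated.

Constraints 2, 6, 8 are violated.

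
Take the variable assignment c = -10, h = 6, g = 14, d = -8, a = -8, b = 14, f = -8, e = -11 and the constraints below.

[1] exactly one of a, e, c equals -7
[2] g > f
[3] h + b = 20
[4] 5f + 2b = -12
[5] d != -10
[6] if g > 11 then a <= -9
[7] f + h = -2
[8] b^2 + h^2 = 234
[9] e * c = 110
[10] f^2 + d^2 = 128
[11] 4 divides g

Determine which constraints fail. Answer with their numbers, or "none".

[1] a=-8, e=-11, c=-10; 0 of them equal -7, not exactly one — violated.
[2] g = 14, f = -8; 14 > -8 — OK.
[3] h + b = 6 + 14 = 20 — OK.
[4] 5f + 2b = 5(-8) + 2(14) = -12 — OK.
[5] d = -8, and -8 ≠ -10 — OK.
[6] g = 14 > 11, so we need a ≤ -9; but a = -8 > -9 — violated.
[7] f + h = -8 + 6 = -2 — OK.
[8] b^2 + h^2 = 14^2 + 6^2 = 196 + 36 = 232, not 234 — violated.
[9] e * c = -11 * (-10) = 110 — OK.
[10] f^2 + d^2 = (-8)^2 + (-8)^2 = 64 + 64 = 128 — OK.
[11] 14 = 4*3 + 2, so 4 does not divide 14 — violated.

Constraints 1, 6, 8, and 11 do not hold.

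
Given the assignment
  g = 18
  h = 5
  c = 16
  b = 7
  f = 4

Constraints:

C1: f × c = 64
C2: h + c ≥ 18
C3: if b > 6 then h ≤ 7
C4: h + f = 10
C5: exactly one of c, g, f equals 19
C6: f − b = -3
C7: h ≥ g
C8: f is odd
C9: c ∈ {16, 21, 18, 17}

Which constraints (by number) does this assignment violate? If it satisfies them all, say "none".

No — constraints 4, 5, 7, 8 are not satisfied.

C1: f × c = 4 × 16 = 64  ✔
C2: h + c = 5 + 16 = 21; 21 ≥ 18  ✔
C3: b = 7 > 6, so we need h ≤ 7; h = 5 ≤ 7  ✔
C4: h + f = 5 + 4 = 9, not 10  ✘
C5: c=16, g=18, f=4; 0 of them equal 19, not exactly one  ✘
C6: f − b = 4 − 7 = -3  ✔
C7: h = 5, g = 18; 5 < 18 (want ≥)  ✘
C8: f = 4 is even  ✘
C9: c = 16 is in {16, 21, 18, 17}  ✔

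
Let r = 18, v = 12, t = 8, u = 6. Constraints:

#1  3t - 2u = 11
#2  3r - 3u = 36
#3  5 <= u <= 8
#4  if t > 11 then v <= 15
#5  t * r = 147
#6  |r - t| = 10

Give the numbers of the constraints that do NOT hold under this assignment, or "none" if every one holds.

Violated: 1, 5.

#1 3t - 2u = 3(8) - 2(6) = 12, not 11 — fails.
#2 3r - 3u = 3(18) - 3(6) = 36 — holds.
#3 u = 6 lies in [5, 8] — holds.
#4 t = 8, not > 11; antecedent false, conditional vacuously true — holds.
#5 t * r = 8 * 18 = 144, not 147 — fails.
#6 |18 - 8| = 10 — holds.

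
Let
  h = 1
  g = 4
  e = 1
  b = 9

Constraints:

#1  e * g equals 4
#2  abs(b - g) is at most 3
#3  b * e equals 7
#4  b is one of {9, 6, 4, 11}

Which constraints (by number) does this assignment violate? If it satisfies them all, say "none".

#1 e * g = 1 * 4 = 4 — satisfied.
#2 abs(9 - 4) = 5; 5 > 3, exceeds bound 3 — violated.
#3 b * e = 9 * 1 = 9, not 7 — violated.
#4 b = 9 is in {9, 6, 4, 11} — satisfied.

The assignment fails constraints 2 and 3.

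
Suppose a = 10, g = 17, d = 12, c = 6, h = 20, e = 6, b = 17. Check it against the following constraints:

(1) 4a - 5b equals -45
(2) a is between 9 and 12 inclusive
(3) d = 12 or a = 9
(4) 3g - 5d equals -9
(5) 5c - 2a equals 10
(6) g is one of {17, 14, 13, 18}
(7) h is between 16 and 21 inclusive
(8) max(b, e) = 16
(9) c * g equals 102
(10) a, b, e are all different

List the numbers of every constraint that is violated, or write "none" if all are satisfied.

(1) 4a - 5b = 4(10) - 5(17) = -45  ✔
(2) a = 10 lies in [9, 12]  ✔
(3) d = 12 = 12 (first disjunct)  ✔
(4) 3g - 5d = 3(17) - 5(12) = -9  ✔
(5) 5c - 2a = 5(6) - 2(10) = 10  ✔
(6) g = 17 is in {17, 14, 13, 18}  ✔
(7) h = 20 lies in [16, 21]  ✔
(8) max(17, 6) = 17, not 16  ✘
(9) c * g = 6 * 17 = 102  ✔
(10) values 10, 17, 6 are pairwise distinct  ✔

No — constraint 8 is not satisfied.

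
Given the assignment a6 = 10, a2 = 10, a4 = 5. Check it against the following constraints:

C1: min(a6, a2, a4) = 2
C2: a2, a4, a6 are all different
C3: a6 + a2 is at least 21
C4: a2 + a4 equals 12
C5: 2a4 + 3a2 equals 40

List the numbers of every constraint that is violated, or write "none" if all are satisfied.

Constraints 1, 2, 3, and 4 do not hold.

C1: min(10, 10, 5) = 5, not 2 — violated.
C2: a2 = a6 = 10, not all different — violated.
C3: a6 + a2 = 10 + 10 = 20; 20 < 21, bound 21 not met — violated.
C4: a2 + a4 = 10 + 5 = 15, not 12 — violated.
C5: 2a4 + 3a2 = 2(5) + 3(10) = 40 — OK.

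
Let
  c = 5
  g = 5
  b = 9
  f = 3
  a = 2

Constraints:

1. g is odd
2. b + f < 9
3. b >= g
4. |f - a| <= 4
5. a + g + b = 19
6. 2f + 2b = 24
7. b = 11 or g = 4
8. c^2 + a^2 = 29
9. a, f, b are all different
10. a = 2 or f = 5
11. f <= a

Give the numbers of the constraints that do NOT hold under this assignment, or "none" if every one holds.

1. g = 5 is odd  ✔
2. b + f = 9 + 3 = 12; 12 ≥ 9, bound 9 not met  ✘
3. b = 9, g = 5; 9 ≥ 5  ✔
4. |3 - 2| = 1; 1 ≤ 4  ✔
5. a + g + b = 2 + 5 + 9 = 16, not 19  ✘
6. 2f + 2b = 2(3) + 2(9) = 24  ✔
7. b = 9 ≠ 11 and g = 5 ≠ 4; both disjuncts false  ✘
8. c^2 + a^2 = 5^2 + 2^2 = 25 + 4 = 29  ✔
9. values 2, 3, 9 are pairwise distinct  ✔
10. a = 2 = 2 (first disjunct)  ✔
11. f = 3, a = 2; 3 > 2 (want ≤)  ✘

The assignment fails constraints 2, 5, 7, 11.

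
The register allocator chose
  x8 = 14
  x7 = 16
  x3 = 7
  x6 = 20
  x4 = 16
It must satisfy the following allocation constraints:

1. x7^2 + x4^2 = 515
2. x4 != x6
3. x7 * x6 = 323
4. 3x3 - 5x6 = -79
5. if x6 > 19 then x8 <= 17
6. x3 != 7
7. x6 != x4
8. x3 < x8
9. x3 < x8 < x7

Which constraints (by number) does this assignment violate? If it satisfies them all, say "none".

Violated: 1, 3, 6.

1. x7^2 + x4^2 = 16^2 + 16^2 = 256 + 256 = 512, not 515  no
2. x4 = 16, x6 = 20; distinct  yes
3. x7 * x6 = 16 * 20 = 320, not 323  no
4. 3x3 - 5x6 = 3(7) - 5(20) = -79  yes
5. x6 = 20 > 19, so we need x8 ≤ 17; x8 = 14 ≤ 17  yes
6. x3 = 7, but 7 is required to differ  no
7. x6 = 20, x4 = 16; distinct  yes
8. x3 = 7, x8 = 14; 7 < 14  yes
9. values 7 < 14 < 16  yes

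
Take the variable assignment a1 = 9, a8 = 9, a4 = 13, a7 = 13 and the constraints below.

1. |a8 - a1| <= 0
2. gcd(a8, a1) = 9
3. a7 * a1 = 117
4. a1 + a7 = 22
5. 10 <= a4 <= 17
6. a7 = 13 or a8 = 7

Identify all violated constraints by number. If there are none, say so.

All constraints are satisfied.

1. |9 - 9| = 0; 0 ≤ 0 — satisfied.
2. gcd(9, 9) = 9 — satisfied.
3. a7 * a1 = 13 * 9 = 117 — satisfied.
4. a1 + a7 = 9 + 13 = 22 — satisfied.
5. a4 = 13 lies in [10, 17] — satisfied.
6. a7 = 13 = 13 (first disjunct) — satisfied.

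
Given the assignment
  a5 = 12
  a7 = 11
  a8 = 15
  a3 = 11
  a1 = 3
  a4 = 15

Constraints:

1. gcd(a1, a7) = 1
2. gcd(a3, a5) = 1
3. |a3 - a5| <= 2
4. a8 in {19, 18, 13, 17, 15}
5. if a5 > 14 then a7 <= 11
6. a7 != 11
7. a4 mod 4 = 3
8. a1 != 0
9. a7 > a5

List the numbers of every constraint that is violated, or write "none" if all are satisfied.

No — constraints 6, 9 are not satisfied.

1. gcd(3, 11) = 1 — OK.
2. gcd(11, 12) = 1 — OK.
3. |11 - 12| = 1; 1 ≤ 2 — OK.
4. a8 = 15 is in {19, 18, 13, 17, 15} — OK.
5. a5 = 12, not > 14; antecedent false, conditional vacuously true — OK.
6. a7 = 11, but 11 is required to differ — violated.
7. 15 mod 4 = 3 — OK.
8. a1 = 3, and 3 ≠ 0 — OK.
9. a7 = 11, a5 = 12; 11 ≤ 12 (want >) — violated.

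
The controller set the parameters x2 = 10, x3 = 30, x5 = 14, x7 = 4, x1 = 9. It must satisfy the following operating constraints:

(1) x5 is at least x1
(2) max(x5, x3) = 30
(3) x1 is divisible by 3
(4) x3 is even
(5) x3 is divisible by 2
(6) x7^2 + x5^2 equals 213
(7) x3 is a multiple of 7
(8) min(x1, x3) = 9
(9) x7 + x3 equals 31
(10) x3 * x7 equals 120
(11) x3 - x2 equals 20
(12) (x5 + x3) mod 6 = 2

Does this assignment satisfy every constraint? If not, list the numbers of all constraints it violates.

The assignment fails constraints 6, 7, and 9.

(1) x5 = 14, x1 = 9; 14 ≥ 9 — holds.
(2) max(14, 30) = 30 — holds.
(3) 9 / 3 = 3, so 3 divides 9 — holds.
(4) x3 = 30 is even — holds.
(5) 30 / 2 = 15, so 2 divides 30 — holds.
(6) x7^2 + x5^2 = 4^2 + 14^2 = 16 + 196 = 212, not 213 — does not hold.
(7) 30 = 7*4 + 2, so 7 does not divide 30 — does not hold.
(8) min(9, 30) = 9 — holds.
(9) x7 + x3 = 4 + 30 = 34, not 31 — does not hold.
(10) x3 * x7 = 30 * 4 = 120 — holds.
(11) x3 - x2 = 30 - 10 = 20 — holds.
(12) x5 + x3 = 44; 44 mod 6 = 2 — holds.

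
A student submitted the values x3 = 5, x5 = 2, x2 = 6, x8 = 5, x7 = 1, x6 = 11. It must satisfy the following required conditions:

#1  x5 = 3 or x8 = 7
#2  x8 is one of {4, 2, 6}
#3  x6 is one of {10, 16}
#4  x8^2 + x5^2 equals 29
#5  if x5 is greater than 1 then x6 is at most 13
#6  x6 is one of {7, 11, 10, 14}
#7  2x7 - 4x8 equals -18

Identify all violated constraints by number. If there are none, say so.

#1 x5 = 2 ≠ 3 and x8 = 5 ≠ 7; both disjuncts false  fails
#2 x8 = 5 is not in {4, 2, 6}  fails
#3 x6 = 11 is not in {10, 16}  fails
#4 x8^2 + x5^2 = 5^2 + 2^2 = 25 + 4 = 29  holds
#5 x5 = 2 > 1, so we need x6 ≤ 13; x6 = 11 ≤ 13  holds
#6 x6 = 11 is in {7, 11, 10, 14}  holds
#7 2x7 - 4x8 = 2(1) - 4(5) = -18  holds

The assignment fails constraints 1, 2, 3.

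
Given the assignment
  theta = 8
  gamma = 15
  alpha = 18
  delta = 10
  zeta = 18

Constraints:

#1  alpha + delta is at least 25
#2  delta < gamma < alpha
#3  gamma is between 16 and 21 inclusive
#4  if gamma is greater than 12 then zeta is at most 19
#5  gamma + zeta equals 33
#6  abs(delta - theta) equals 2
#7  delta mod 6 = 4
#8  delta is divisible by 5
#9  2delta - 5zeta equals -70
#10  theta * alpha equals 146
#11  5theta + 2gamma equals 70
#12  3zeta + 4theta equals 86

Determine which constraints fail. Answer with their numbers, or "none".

#1 alpha + delta = 18 + 10 = 28; 28 ≥ 25  ✔
#2 values 10 < 15 < 18  ✔
#3 gamma = 15 is outside [16, 21]  ✘
#4 gamma = 15 > 12, so we need zeta ≤ 19; zeta = 18 ≤ 19  ✔
#5 gamma + zeta = 15 + 18 = 33  ✔
#6 abs(10 - 8) = 2  ✔
#7 10 mod 6 = 4  ✔
#8 10 / 5 = 2, so 5 divides 10  ✔
#9 2delta - 5zeta = 2(10) - 5(18) = -70  ✔
#10 theta * alpha = 8 * 18 = 144, not 146  ✘
#11 5theta + 2gamma = 5(8) + 2(15) = 70  ✔
#12 3zeta + 4theta = 3(18) + 4(8) = 86  ✔

No — constraints 3 and 10 are not satisfied.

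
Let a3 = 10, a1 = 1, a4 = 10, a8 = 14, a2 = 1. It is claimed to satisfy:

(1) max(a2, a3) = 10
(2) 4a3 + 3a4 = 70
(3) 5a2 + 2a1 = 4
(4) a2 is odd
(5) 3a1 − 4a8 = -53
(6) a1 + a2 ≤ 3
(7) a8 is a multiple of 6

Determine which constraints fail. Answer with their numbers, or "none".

Violated: 3 and 7.

(1) max(1, 10) = 10  yes
(2) 4a3 + 3a4 = 4(10) + 3(10) = 70  yes
(3) 5a2 + 2a1 = 5(1) + 2(1) = 7, not 4  no
(4) a2 = 1 is odd  yes
(5) 3a1 − 4a8 = 3(1) − 4(14) = -53  yes
(6) a1 + a2 = 1 + 1 = 2; 2 ≤ 3  yes
(7) 14 = 6×2 + 2, so 6 does not divide 14  no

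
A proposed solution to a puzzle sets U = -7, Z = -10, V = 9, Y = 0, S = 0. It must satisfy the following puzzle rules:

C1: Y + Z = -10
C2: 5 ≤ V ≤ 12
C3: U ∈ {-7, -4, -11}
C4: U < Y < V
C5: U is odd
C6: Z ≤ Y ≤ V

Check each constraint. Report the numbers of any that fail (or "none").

The assignment satisfies every constraint.

C1: Y + Z = 0 + (-10) = -10 — satisfied.
C2: V = 9 lies in [5, 12] — satisfied.
C3: U = -7 is in {-7, -4, -11} — satisfied.
C4: values -7 < 0 < 9 — satisfied.
C5: U = -7 is odd — satisfied.
C6: values -10 ≤ 0 ≤ 9 — satisfied.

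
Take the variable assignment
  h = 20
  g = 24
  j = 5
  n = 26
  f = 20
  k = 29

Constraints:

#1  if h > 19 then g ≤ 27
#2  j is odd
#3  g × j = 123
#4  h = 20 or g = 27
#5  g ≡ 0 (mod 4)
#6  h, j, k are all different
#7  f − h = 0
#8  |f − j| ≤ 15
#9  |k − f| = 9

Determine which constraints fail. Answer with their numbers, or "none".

Constraint 3 does not hold.

#1 h = 20 > 19, so we need g ≤ 27; g = 24 ≤ 27 — satisfied.
#2 j = 5 is odd — satisfied.
#3 g × j = 24 × 5 = 120, not 123 — violated.
#4 h = 20 = 20 (first disjunct) — satisfied.
#5 24 mod 4 = 0 — satisfied.
#6 values 20, 5, 29 are pairwise distinct — satisfied.
#7 f − h = 20 − 20 = 0 — satisfied.
#8 |20 − 5| = 15; 15 ≤ 15 — satisfied.
#9 |29 − 20| = 9 — satisfied.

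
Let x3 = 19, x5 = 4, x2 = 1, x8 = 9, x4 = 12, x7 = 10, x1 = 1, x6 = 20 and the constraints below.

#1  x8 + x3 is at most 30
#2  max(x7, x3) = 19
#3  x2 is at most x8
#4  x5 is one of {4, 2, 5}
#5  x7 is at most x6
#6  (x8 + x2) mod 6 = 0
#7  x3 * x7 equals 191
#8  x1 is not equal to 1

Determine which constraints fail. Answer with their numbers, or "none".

No — constraints 6, 7, 8 are not satisfied.

#1 x8 + x3 = 9 + 19 = 28; 28 ≤ 30  true
#2 max(10, 19) = 19  true
#3 x2 = 1, x8 = 9; 1 ≤ 9  true
#4 x5 = 4 is in {4, 2, 5}  true
#5 x7 = 10, x6 = 20; 10 ≤ 20  true
#6 x8 + x2 = 10; 10 mod 6 = 4, not 0  false
#7 x3 * x7 = 19 * 10 = 190, not 191  false
#8 x1 = 1, but 1 is required to differ  false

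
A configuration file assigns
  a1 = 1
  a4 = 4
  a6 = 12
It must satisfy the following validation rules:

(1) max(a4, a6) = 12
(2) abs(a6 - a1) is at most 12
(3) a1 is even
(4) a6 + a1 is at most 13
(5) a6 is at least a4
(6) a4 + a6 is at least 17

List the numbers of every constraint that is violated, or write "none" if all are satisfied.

(1) max(4, 12) = 12 — holds.
(2) abs(12 - 1) = 11; 11 ≤ 12 — holds.
(3) a1 = 1 is odd — does not hold.
(4) a6 + a1 = 12 + 1 = 13; 13 ≤ 13 — holds.
(5) a6 = 12, a4 = 4; 12 ≥ 4 — holds.
(6) a4 + a6 = 4 + 12 = 16; 16 < 17, bound 17 not met — does not hold.

The assignment fails constraints 3, 6.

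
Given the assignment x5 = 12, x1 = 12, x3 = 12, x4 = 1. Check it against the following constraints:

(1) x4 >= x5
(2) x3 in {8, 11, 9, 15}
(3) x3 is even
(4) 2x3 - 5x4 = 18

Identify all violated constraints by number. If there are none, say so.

(1) x4 = 1, x5 = 12; 1 < 12 (want ≥) — violated.
(2) x3 = 12 is not in {8, 11, 9, 15} — violated.
(3) x3 = 12 is even — satisfied.
(4) 2x3 - 5x4 = 2(12) - 5(1) = 19, not 18 — violated.

The assignment fails constraints 1, 2, and 4.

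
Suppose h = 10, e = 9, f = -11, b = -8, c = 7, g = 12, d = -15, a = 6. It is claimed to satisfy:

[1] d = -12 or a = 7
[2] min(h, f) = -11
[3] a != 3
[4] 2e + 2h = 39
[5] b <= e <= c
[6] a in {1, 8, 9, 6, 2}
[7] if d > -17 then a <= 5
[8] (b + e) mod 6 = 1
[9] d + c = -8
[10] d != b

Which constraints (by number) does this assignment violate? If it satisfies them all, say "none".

[1] d = -15 ≠ -12 and a = 6 ≠ 7; both disjuncts false — does not hold.
[2] min(10, -11) = -11 — holds.
[3] a = 6, and 6 ≠ 3 — holds.
[4] 2e + 2h = 2(9) + 2(10) = 38, not 39 — does not hold.
[5] values -8, 9, 7; e = 9 is not <= c = 7 — does not hold.
[6] a = 6 is in {1, 8, 9, 6, 2} — holds.
[7] d = -15 > -17, so we need a ≤ 5; but a = 6 > 5 — does not hold.
[8] b + e = 1; 1 mod 6 = 1 — holds.
[9] d + c = -15 + 7 = -8 — holds.
[10] d = -15, b = -8; distinct — holds.

Violated: 1, 4, 5, and 7.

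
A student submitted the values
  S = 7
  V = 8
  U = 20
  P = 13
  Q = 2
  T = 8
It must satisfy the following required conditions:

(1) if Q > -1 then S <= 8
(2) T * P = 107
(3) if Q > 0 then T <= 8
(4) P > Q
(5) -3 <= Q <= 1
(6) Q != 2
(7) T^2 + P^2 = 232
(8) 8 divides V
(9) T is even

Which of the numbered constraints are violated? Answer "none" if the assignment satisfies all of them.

(1) Q = 2 > -1, so we need S ≤ 8; S = 7 ≤ 8  holds
(2) T * P = 8 * 13 = 104, not 107  fails
(3) Q = 2 > 0, so we need T ≤ 8; T = 8 ≤ 8  holds
(4) P = 13, Q = 2; 13 > 2  holds
(5) Q = 2 is outside [-3, 1]  fails
(6) Q = 2, but 2 is required to differ  fails
(7) T^2 + P^2 = 8^2 + 13^2 = 64 + 169 = 233, not 232  fails
(8) 8 / 8 = 1, so 8 divides 8  holds
(9) T = 8 is even  holds

The assignment fails constraints 2, 5, 6, 7.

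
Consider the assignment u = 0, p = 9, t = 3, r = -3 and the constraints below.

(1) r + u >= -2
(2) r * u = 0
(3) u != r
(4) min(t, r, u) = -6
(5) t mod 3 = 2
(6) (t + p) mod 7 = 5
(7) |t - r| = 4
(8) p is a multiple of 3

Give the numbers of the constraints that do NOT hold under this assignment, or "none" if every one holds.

(1) r + u = -3 + 0 = -3; -3 < -2, bound -2 not met  no
(2) r * u = -3 * 0 = 0  yes
(3) u = 0, r = -3; distinct  yes
(4) min(3, -3, 0) = -3, not -6  no
(5) 3 mod 3 = 0, not 2  no
(6) t + p = 12; 12 mod 7 = 5  yes
(7) |3 - (-3)| = 6, not 4  no
(8) 9 / 3 = 3, so 3 divides 9  yes

Constraints 1, 4, 5, and 7 are violated.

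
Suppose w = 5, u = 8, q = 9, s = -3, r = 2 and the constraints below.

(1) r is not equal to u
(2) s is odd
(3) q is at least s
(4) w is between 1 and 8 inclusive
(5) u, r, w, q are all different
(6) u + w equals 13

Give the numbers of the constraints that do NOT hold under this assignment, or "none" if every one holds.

All constraints are satisfied.

(1) r = 2, u = 8; distinct  OK
(2) s = -3 is odd  OK
(3) q = 9, s = -3; 9 ≥ -3  OK
(4) w = 5 lies in [1, 8]  OK
(5) values 8, 2, 5, 9 are pairwise distinct  OK
(6) u + w = 8 + 5 = 13  OK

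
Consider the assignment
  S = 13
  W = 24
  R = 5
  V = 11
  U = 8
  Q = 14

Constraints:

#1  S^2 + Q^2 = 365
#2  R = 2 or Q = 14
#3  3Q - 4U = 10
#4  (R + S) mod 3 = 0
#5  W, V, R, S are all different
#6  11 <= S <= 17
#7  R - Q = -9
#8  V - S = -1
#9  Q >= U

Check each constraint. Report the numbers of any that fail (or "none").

Violated: 8.

#1 S^2 + Q^2 = 13^2 + 14^2 = 169 + 196 = 365  ✔
#2 R = 5 ≠ 2, but Q = 14 = 14 (second disjunct)  ✔
#3 3Q - 4U = 3(14) - 4(8) = 10  ✔
#4 R + S = 18; 18 mod 3 = 0  ✔
#5 values 24, 11, 5, 13 are pairwise distinct  ✔
#6 S = 13 lies in [11, 17]  ✔
#7 R - Q = 5 - 14 = -9  ✔
#8 V - S = 11 - 13 = -2, not -1  ✘
#9 Q = 14, U = 8; 14 ≥ 8  ✔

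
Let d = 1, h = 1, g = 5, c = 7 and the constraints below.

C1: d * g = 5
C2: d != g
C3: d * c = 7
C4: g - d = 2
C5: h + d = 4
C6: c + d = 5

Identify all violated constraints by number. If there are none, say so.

Constraints 4, 5, and 6 do not hold.

C1: d * g = 1 * 5 = 5  true
C2: d = 1, g = 5; distinct  true
C3: d * c = 1 * 7 = 7  true
C4: g - d = 5 - 1 = 4, not 2  false
C5: h + d = 1 + 1 = 2, not 4  false
C6: c + d = 7 + 1 = 8, not 5  false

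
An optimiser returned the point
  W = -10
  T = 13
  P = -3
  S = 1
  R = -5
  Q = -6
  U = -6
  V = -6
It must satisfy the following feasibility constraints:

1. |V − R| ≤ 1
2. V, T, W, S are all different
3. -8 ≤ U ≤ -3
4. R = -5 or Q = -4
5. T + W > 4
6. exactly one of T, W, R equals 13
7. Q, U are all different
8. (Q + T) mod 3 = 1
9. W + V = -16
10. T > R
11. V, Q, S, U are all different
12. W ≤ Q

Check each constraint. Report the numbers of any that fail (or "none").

Violated: 5, 7, 11.

1. |-6 − (-5)| = 1; 1 ≤ 1 — OK.
2. values -6, 13, -10, 1 are pairwise distinct — OK.
3. U = -6 lies in [-8, -3] — OK.
4. R = -5 = -5 (first disjunct) — OK.
5. T + W = 13 + (-10) = 3; 3 ≤ 4, bound 4 not met — violated.
6. T=13, W=-10, R=-5; 1 of them equals 13 — OK.
7. Q = U = -6, not all different — violated.
8. Q + T = 7; 7 mod 3 = 1 — OK.
9. W + V = -10 + (-6) = -16 — OK.
10. T = 13, R = -5; 13 > -5 — OK.
11. V = Q = -6, not all different — violated.
12. W = -10, Q = -6; -10 ≤ -6 — OK.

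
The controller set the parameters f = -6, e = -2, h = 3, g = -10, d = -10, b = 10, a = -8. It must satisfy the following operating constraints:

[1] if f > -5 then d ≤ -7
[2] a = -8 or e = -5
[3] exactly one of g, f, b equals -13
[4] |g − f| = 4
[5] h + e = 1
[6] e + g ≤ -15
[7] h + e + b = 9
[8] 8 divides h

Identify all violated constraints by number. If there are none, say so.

Constraints 3, 6, 7, 8 do not hold.

[1] f = -6, not > -5; antecedent false, conditional vacuously true — holds.
[2] a = -8 = -8 (first disjunct) — holds.
[3] g=-10, f=-6, b=10; 0 of them equal -13, not exactly one — fails.
[4] |-10 − (-6)| = 4 — holds.
[5] h + e = 3 + (-2) = 1 — holds.
[6] e + g = -2 + (-10) = -12; -12 > -15, bound -15 not met — fails.
[7] h + e + b = 3 + (-2) + 10 = 11, not 9 — fails.
[8] 3 = 8×0 + 3, so 8 does not divide 3 — fails.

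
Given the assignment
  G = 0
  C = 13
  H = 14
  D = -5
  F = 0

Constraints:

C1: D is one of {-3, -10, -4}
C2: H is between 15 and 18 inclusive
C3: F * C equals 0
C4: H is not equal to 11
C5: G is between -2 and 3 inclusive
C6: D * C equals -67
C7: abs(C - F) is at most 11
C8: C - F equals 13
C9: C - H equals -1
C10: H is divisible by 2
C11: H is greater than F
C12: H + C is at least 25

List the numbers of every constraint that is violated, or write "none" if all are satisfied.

The assignment fails constraints 1, 2, 6, and 7.

C1: D = -5 is not in {-3, -10, -4}  FAIL
C2: H = 14 is outside [15, 18]  FAIL
C3: F * C = 0 * 13 = 0  OK
C4: H = 14, and 14 ≠ 11  OK
C5: G = 0 lies in [-2, 3]  OK
C6: D * C = -5 * 13 = -65, not -67  FAIL
C7: abs(13 - 0) = 13; 13 > 11, exceeds bound 11  FAIL
C8: C - F = 13 - 0 = 13  OK
C9: C - H = 13 - 14 = -1  OK
C10: 14 / 2 = 7, so 2 divides 14  OK
C11: H = 14, F = 0; 14 > 0  OK
C12: H + C = 14 + 13 = 27; 27 ≥ 25  OK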